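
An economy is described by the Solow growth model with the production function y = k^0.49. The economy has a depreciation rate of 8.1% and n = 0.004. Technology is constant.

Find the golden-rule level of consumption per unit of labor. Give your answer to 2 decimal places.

c_gold ≈ 2.74

At the golden rule, f'(k) = n + δ, so α·k^(α−1) = n + δ and k_gold = (α/(n + δ))^(1/(1−α)).
k_gold = (0.49/0.085)^(1/0.51) = 5.7647^1.9608 ≈ 31.0264
c_gold = f(k_gold) − (n + δ)·k_gold = 5.3821 − 0.085×31.0264 ≈ 2.7449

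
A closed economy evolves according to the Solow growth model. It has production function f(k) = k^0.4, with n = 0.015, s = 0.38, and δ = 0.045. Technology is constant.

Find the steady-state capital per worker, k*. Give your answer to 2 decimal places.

k* ≈ 21.68

In steady state, investment equals break-even investment: s·k^α = (n + δ)·k.
Dividing both sides by k: k^(1−α) = s / (n + δ).
k^0.6 = 0.38 / (0.015 + 0.045) = 0.38 / 0.060 = 6.3333
k* = 6.3333^(1/0.6) ≈ 21.6795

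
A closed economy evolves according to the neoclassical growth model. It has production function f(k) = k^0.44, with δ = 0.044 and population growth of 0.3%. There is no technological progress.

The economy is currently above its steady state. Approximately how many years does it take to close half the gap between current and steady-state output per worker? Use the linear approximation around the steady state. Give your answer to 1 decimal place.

half-life ≈ 26.3 years

Near the steady state the convergence rate is λ = (1 − α)(n + δ).
λ = (1 − 0.44) × 0.047 = 0.56 × 0.047 = 0.02632
Half-life = ln 2 / λ = 0.6931 / 0.02632 ≈ 26.33 years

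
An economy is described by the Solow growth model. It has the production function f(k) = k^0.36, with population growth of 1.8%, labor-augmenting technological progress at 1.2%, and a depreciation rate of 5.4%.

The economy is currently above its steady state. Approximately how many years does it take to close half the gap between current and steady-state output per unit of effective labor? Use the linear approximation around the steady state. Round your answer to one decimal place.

Near the steady state the convergence rate is λ = (1 − α)(n + g + δ).
λ = (1 − 0.36) × 0.084 = 0.64 × 0.084 = 0.05376
Half-life = ln 2 / λ = 0.6931 / 0.05376 ≈ 12.89 years

t_½ ≈ 12.9 years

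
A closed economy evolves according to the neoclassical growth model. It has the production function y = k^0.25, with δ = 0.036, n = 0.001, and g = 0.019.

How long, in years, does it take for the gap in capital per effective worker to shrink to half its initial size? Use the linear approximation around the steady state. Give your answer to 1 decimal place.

Near the steady state the convergence rate is λ = (1 − α)(n + g + δ).
λ = (1 − 0.25) × 0.056 = 0.75 × 0.056 = 0.0420
Half-life = ln 2 / λ = 0.6931 / 0.0420 ≈ 16.50 years

half-life ≈ 16.5 years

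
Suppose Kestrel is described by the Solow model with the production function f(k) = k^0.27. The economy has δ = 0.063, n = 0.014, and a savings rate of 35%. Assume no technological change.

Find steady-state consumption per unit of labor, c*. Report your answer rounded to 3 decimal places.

Steady state requires s·f(k) = (n + δ)·k, i.e. s·k^α = (n + δ)·k.
Dividing both sides by k: k^(1−α) = s / (n + δ).
k^0.73 = 0.35 / (0.014 + 0.063) = 0.35 / 0.077 = 4.5455
k* = 4.5455^(1/0.73) ≈ 7.9579
y* = (k*)^α = 7.9579^0.27 ≈ 1.7507
c* = (1 − s)·y* = (1 − 0.35) × 1.7507 ≈ 1.1380

c* = 1.138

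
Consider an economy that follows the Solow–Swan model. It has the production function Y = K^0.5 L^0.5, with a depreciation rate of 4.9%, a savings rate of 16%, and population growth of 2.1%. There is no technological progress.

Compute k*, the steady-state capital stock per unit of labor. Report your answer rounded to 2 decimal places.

Steady state requires s·f(k) = (n + δ)·k, i.e. s·k^α = (n + δ)·k.
Rearranging, k^(1−α) = s / (n + δ).
k^0.5 = 0.16 / (0.021 + 0.049) = 0.16 / 0.070 = 2.2857
k* = 2.2857^(1/0.5) ≈ 5.2244

k* ≈ 5.22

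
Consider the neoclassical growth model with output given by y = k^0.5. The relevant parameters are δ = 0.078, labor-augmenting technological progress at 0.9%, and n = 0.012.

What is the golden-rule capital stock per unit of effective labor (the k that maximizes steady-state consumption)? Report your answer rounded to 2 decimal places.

k_gold ≈ 25.51

The golden rule sets f'(k) = n + g + δ, i.e. α·k^(α−1) = n + g + δ.
So k^(1−α) = α / (n + g + δ) = 0.5 / 0.099 = 5.0505.
k_gold = 5.0505^(1/0.5) ≈ 25.5076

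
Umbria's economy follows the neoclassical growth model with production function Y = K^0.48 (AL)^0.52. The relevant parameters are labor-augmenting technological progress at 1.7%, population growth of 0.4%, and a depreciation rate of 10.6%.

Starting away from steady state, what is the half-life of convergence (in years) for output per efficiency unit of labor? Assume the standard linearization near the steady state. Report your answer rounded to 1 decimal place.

Near the steady state the convergence rate is λ = (1 − α)(n + g + δ).
λ = (1 − 0.48) × 0.127 = 0.52 × 0.127 = 0.06604
Half-life = ln 2 / λ = 0.6931 / 0.06604 ≈ 10.50 years

t_½ ≈ 10.5 years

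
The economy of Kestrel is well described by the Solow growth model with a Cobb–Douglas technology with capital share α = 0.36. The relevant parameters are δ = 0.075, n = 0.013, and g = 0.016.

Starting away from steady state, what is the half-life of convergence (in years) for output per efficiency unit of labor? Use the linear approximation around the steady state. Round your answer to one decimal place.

t_½ ≈ 10.4 years

Near the steady state the convergence rate is λ = (1 − α)(n + g + δ).
λ = (1 − 0.36) × 0.104 = 0.64 × 0.104 = 0.06656
Half-life = ln 2 / λ = 0.6931 / 0.06656 ≈ 10.41 years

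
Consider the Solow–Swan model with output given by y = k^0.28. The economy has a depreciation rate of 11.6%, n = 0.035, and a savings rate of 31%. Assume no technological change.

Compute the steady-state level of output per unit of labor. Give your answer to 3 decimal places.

y* = 1.323

In steady state, investment equals break-even investment: s·k^α = (n + δ)·k.
Dividing both sides by k: k^(1−α) = s / (n + δ).
k^0.72 = 0.31 / (0.035 + 0.116) = 0.31 / 0.151 = 2.0530
k* = 2.0530^(1/0.72) ≈ 2.7156
y* = (k*)^α = 2.7156^0.28 ≈ 1.3228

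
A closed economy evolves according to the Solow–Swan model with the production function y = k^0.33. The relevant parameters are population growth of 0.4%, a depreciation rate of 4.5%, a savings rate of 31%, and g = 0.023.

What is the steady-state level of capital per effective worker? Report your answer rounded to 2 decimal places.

In steady state, investment equals break-even investment: s·k^α = (n + g + δ)·k.
Rearranging, k^(1−α) = s / (n + g + δ).
k^0.67 = 0.31 / (0.004 + 0.023 + 0.045) = 0.31 / 0.072 = 4.3056
k* = 4.3056^(1/0.67) ≈ 8.8373

k* = 8.84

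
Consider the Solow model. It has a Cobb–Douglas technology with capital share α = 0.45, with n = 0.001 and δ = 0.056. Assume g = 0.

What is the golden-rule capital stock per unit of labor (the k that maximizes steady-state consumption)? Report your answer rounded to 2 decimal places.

k_gold ≈ 42.81

The golden rule sets f'(k) = n + δ, i.e. α·k^(α−1) = n + δ.
So k^(1−α) = α / (n + δ) = 0.45 / 0.057 = 7.8947.
k_gold = 7.8947^(1/0.55) ≈ 42.8074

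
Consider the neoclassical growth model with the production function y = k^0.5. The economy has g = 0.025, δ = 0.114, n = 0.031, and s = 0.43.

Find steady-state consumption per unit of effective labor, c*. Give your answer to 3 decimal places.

c* = 1.442

At the steady state, Δk = 0, so s·k^α = (n + g + δ)·k.
Dividing both sides by k: k^(1−α) = s / (n + g + δ).
k^0.5 = 0.43 / (0.031 + 0.025 + 0.114) = 0.43 / 0.170 = 2.5294
k* = 2.5294^(1/0.5) ≈ 6.3979
y* = (k*)^α = 6.3979^0.5 ≈ 2.5294
c* = (1 − s)·y* = (1 − 0.43) × 2.5294 ≈ 1.4418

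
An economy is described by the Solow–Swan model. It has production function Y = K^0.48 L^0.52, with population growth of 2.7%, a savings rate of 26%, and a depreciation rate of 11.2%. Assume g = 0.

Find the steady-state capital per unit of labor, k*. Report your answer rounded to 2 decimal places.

k* = 3.33

In steady state, investment equals break-even investment: s·k^α = (n + δ)·k.
Rearranging, k^(1−α) = s / (n + δ).
k^0.52 = 0.26 / (0.027 + 0.112) = 0.26 / 0.139 = 1.8705
k* = 1.8705^(1/0.52) ≈ 3.3342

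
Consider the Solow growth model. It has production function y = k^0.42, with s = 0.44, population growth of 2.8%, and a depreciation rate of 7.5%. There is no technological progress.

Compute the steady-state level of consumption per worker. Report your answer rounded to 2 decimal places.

c* = 1.60

At the steady state, Δk = 0, so s·k^α = (n + δ)·k.
Rearranging, k^(1−α) = s / (n + δ).
k^0.58 = 0.44 / (0.028 + 0.075) = 0.44 / 0.103 = 4.2718
k* = 4.2718^(1/0.58) ≈ 12.2253
y* = (k*)^α = 12.2253^0.42 ≈ 2.8619
c* = (1 − s)·y* = (1 − 0.44) × 2.8619 ≈ 1.6027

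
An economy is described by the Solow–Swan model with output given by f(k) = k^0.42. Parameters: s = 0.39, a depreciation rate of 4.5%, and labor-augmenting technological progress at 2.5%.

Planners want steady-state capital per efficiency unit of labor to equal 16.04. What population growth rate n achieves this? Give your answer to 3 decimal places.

At the steady state, Δk = 0, so s·k^α = (n + g + δ)·k.
So s / (n + g + δ) = (k*)^(1−α) = 16.04^0.58 = 5.0006.
Therefore n + g + δ = s / 5.0006 = 0.39 / 5.0006 = 0.0780, so n = 0.0780 − 0.070 = 0.0080.

n ≈ 0.008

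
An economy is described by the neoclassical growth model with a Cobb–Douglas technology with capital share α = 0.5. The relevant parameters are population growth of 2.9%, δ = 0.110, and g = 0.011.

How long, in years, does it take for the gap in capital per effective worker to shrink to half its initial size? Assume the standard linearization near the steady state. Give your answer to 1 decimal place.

t_½ ≈ 9.2 years

Near the steady state the convergence rate is λ = (1 − α)(n + g + δ).
λ = (1 − 0.5) × 0.150 = 0.5 × 0.150 = 0.0750
Half-life = ln 2 / λ = 0.6931 / 0.0750 ≈ 9.24 years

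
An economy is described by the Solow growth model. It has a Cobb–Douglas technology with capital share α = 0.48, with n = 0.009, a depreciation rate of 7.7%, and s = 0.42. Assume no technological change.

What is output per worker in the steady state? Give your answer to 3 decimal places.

In steady state, investment equals break-even investment: s·k^α = (n + δ)·k.
Dividing both sides by k: k^(1−α) = s / (n + δ).
k^0.52 = 0.42 / (0.009 + 0.077) = 0.42 / 0.086 = 4.8837
k* = 4.8837^(1/0.52) ≈ 21.1114
y* = (k*)^α = 21.1114^0.48 ≈ 4.3228

y* = 4.323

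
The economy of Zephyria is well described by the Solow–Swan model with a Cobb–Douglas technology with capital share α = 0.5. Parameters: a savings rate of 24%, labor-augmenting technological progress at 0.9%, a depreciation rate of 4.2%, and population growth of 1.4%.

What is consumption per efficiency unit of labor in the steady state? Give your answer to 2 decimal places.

At the steady state, Δk = 0, so s·k^α = (n + g + δ)·k.
Rearranging, k^(1−α) = s / (n + g + δ).
k^0.5 = 0.24 / (0.014 + 0.009 + 0.042) = 0.24 / 0.065 = 3.6923
k* = 3.6923^(1/0.5) ≈ 13.6331
y* = (k*)^α = 13.6331^0.5 ≈ 3.6923
c* = (1 − s)·y* = (1 − 0.24) × 3.6923 ≈ 2.8061

c* ≈ 2.81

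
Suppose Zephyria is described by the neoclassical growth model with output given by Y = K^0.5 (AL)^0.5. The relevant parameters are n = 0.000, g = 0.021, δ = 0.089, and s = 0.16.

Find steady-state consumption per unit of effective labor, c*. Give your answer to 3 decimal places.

c* ≈ 1.222

Steady state requires s·f(k) = (n + g + δ)·k, i.e. s·k^α = (n + g + δ)·k.
Dividing both sides by k: k^(1−α) = s / (n + g + δ).
k^0.5 = 0.16 / (0.000 + 0.021 + 0.089) = 0.16 / 0.110 = 1.4545
k* = 1.4545^(1/0.5) ≈ 2.1156
y* = (k*)^α = 2.1156^0.5 ≈ 1.4545
c* = (1 − s)·y* = (1 − 0.16) × 1.4545 ≈ 1.2218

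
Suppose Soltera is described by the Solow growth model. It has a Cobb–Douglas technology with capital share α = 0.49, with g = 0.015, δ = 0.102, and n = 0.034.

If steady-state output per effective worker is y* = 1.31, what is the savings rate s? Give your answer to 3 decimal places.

Steady state requires s·f(k) = (n + g + δ)·k, i.e. s·k^α = (n + g + δ)·k.
Since y* = [s/(n + g + δ)]^(α/(1−α)), we have s/(n + g + δ) = (y*)^((1−α)/α) = 1.31^1.0408 = 1.3245.
Therefore s = 1.3245 × (n + g + δ) = 1.3245 × 0.151 = 0.2000.

s ≈ 0.200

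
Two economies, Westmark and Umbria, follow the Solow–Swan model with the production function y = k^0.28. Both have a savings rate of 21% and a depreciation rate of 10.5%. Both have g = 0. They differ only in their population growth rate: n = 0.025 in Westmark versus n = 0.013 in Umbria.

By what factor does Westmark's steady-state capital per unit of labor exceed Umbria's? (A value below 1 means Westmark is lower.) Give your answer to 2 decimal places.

Steady-state k* = [s/(n + δ)]^(1/(1−α)), so the ratio is [ (s_W/(n + δ)_W) / (s_U/(n + δ)_U) ]^1.3889.
s_W/(n + δ)_W = 0.21/0.130 = 1.6154; s_U/(n + δ)_U = 0.21/0.118 = 1.7797.
Ratio = (1.6154/1.7797)^1.3889 = 0.9077^1.3889 ≈ 0.8742

ratio ≈ 0.87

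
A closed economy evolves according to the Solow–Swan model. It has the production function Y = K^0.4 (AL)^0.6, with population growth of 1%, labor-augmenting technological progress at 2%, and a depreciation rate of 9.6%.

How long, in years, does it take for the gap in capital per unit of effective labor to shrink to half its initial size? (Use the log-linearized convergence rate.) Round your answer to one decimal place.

t_½ ≈ 9.2 years

Near the steady state the convergence rate is λ = (1 − α)(n + g + δ).
λ = (1 − 0.4) × 0.126 = 0.6 × 0.126 = 0.0756
Half-life = ln 2 / λ = 0.6931 / 0.0756 ≈ 9.17 years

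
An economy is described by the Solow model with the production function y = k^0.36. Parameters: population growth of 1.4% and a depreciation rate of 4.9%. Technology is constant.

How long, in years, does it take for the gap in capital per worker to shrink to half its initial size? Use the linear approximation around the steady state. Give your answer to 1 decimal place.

Near the steady state the convergence rate is λ = (1 − α)(n + δ).
λ = (1 − 0.36) × 0.063 = 0.64 × 0.063 = 0.04032
Half-life = ln 2 / λ = 0.6931 / 0.04032 ≈ 17.19 years

half-life ≈ 17.2 years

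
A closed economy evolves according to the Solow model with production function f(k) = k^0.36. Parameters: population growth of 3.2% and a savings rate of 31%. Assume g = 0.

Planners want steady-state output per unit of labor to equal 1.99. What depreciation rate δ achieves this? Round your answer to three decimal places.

δ ≈ 0.059

Steady state requires s·f(k) = (n + δ)·k, i.e. s·k^α = (n + δ)·k.
Since y* = [s/(n + δ)]^(α/(1−α)), we have s/(n + δ) = (y*)^((1−α)/α) = 1.99^1.7778 = 3.3986.
Therefore n + δ = s / 3.3986 = 0.31 / 3.3986 = 0.0912, so δ = 0.0912 − 0.032 = 0.0592.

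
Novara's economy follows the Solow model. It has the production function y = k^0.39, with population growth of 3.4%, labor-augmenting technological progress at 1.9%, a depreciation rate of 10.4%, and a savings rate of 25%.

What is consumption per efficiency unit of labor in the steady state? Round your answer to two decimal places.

c* ≈ 1.01

Steady state requires s·f(k) = (n + g + δ)·k, i.e. s·k^α = (n + g + δ)·k.
Dividing both sides by k: k^(1−α) = s / (n + g + δ).
k^0.61 = 0.25 / (0.034 + 0.019 + 0.104) = 0.25 / 0.157 = 1.5924
k* = 1.5924^(1/0.61) ≈ 2.1440
y* = (k*)^α = 2.1440^0.39 ≈ 1.3464
c* = (1 − s)·y* = (1 − 0.25) × 1.3464 ≈ 1.0098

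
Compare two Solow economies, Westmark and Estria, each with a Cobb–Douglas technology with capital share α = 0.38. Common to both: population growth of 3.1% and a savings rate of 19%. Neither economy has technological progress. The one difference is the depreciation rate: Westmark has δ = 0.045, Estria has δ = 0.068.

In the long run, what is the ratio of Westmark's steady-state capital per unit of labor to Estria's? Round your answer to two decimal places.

k*_W / k*_E ≈ 1.53

Steady-state k* = [s/(n + δ)]^(1/(1−α)), so the ratio is [ (s_W/(n + δ)_W) / (s_E/(n + δ)_E) ]^1.6129.
s_W/(n + δ)_W = 0.19/0.076 = 2.5000; s_E/(n + δ)_E = 0.19/0.099 = 1.9192.
Ratio = (2.5000/1.9192)^1.6129 = 1.3026^1.6129 ≈ 1.5317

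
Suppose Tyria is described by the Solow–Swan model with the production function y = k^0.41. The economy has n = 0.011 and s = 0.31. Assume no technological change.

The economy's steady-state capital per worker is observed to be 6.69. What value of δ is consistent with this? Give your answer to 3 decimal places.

At the steady state, Δk = 0, so s·k^α = (n + δ)·k.
So s / (n + δ) = (k*)^(1−α) = 6.69^0.59 = 3.0690.
Therefore n + δ = s / 3.0690 = 0.31 / 3.0690 = 0.1010, so δ = 0.1010 − 0.011 = 0.0900.

δ ≈ 0.090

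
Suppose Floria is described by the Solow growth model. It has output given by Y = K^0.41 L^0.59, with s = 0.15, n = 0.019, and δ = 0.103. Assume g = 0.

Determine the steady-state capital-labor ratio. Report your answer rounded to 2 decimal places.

At the steady state, Δk = 0, so s·k^α = (n + δ)·k.
Dividing both sides by k: k^(1−α) = s / (n + δ).
k^0.59 = 0.15 / (0.019 + 0.103) = 0.15 / 0.122 = 1.2295
k* = 1.2295^(1/0.59) ≈ 1.4193

k* = 1.42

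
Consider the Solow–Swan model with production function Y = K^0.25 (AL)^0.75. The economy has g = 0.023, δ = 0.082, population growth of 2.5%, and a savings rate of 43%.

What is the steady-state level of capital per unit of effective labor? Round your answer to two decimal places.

k* ≈ 4.93

At the steady state, Δk = 0, so s·k^α = (n + g + δ)·k.
Rearranging, k^(1−α) = s / (n + g + δ).
k^0.75 = 0.43 / (0.025 + 0.023 + 0.082) = 0.43 / 0.130 = 3.3077
k* = 3.3077^(1/0.75) ≈ 4.9283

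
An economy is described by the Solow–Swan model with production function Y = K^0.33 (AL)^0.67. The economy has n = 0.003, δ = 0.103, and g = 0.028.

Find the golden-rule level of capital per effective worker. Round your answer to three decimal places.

k_gold ≈ 3.839

The golden rule sets f'(k) = n + g + δ, i.e. α·k^(α−1) = n + g + δ.
So k^(1−α) = α / (n + g + δ) = 0.33 / 0.134 = 2.4627.
k_gold = 2.4627^(1/0.67) ≈ 3.8388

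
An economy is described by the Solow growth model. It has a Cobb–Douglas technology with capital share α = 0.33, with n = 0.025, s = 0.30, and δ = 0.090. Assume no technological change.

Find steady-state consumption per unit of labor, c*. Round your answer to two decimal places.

c* = 1.12

Steady state requires s·f(k) = (n + δ)·k, i.e. s·k^α = (n + δ)·k.
Dividing both sides by k: k^(1−α) = s / (n + δ).
k^0.67 = 0.30 / (0.025 + 0.090) = 0.30 / 0.115 = 2.6087
k* = 2.6087^(1/0.67) ≈ 4.1834
y* = (k*)^α = 4.1834^0.33 ≈ 1.6036
c* = (1 − s)·y* = (1 − 0.30) × 1.6036 ≈ 1.1225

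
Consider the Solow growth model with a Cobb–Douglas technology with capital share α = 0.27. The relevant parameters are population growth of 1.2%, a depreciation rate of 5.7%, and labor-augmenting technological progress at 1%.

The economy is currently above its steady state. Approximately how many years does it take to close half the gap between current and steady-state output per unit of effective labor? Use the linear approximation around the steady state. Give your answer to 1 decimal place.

Near the steady state the convergence rate is λ = (1 − α)(n + g + δ).
λ = (1 − 0.27) × 0.079 = 0.73 × 0.079 = 0.05767
Half-life = ln 2 / λ = 0.6931 / 0.05767 ≈ 12.02 years

t_½ ≈ 12.0 years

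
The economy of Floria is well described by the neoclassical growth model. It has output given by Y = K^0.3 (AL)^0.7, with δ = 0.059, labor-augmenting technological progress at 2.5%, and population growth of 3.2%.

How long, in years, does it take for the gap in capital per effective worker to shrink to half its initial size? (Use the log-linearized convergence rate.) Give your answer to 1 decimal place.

t_½ ≈ 8.5 years

Near the steady state the convergence rate is λ = (1 − α)(n + g + δ).
λ = (1 − 0.3) × 0.116 = 0.7 × 0.116 = 0.0812
Half-life = ln 2 / λ = 0.6931 / 0.0812 ≈ 8.54 years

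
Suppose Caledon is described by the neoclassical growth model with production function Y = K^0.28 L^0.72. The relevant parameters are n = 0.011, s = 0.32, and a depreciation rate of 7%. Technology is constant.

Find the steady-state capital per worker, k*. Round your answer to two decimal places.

In steady state, investment equals break-even investment: s·k^α = (n + δ)·k.
Rearranging, k^(1−α) = s / (n + δ).
k^0.72 = 0.32 / (0.011 + 0.070) = 0.32 / 0.081 = 3.9506
k* = 3.9506^(1/0.72) ≈ 6.7406

k* ≈ 6.74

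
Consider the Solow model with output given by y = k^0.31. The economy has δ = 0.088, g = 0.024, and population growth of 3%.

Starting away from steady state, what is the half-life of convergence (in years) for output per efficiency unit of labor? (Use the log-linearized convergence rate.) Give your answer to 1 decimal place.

half-life ≈ 7.1 years

Near the steady state the convergence rate is λ = (1 − α)(n + g + δ).
λ = (1 − 0.31) × 0.142 = 0.69 × 0.142 = 0.09798
Half-life = ln 2 / λ = 0.6931 / 0.09798 ≈ 7.07 years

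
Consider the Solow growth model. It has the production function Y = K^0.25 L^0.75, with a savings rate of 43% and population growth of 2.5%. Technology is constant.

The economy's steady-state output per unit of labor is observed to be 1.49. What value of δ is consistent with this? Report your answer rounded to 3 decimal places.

At the steady state, Δk = 0, so s·k^α = (n + δ)·k.
Since y* = [s/(n + δ)]^(α/(1−α)), we have s/(n + δ) = (y*)^((1−α)/α) = 1.49^3 = 3.3079.
Therefore n + δ = s / 3.3079 = 0.43 / 3.3079 = 0.1300, so δ = 0.1300 − 0.025 = 0.1050.

δ ≈ 0.105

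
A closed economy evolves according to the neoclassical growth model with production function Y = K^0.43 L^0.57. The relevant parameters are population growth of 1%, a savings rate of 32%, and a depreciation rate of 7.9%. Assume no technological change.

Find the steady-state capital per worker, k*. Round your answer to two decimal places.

k* = 9.44

Steady state requires s·f(k) = (n + δ)·k, i.e. s·k^α = (n + δ)·k.
Rearranging, k^(1−α) = s / (n + δ).
k^0.57 = 0.32 / (0.010 + 0.079) = 0.32 / 0.089 = 3.5955
k* = 3.5955^(1/0.57) ≈ 9.4410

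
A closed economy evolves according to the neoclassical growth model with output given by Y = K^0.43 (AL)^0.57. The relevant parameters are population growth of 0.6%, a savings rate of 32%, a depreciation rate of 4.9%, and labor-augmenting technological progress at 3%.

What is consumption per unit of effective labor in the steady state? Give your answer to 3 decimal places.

In steady state, investment equals break-even investment: s·k^α = (n + g + δ)·k.
Dividing both sides by k: k^(1−α) = s / (n + g + δ).
k^0.57 = 0.32 / (0.006 + 0.030 + 0.049) = 0.32 / 0.085 = 3.7647
k* = 3.7647^(1/0.57) ≈ 10.2342
y* = (k*)^α = 10.2342^0.43 ≈ 2.7185
c* = (1 − s)·y* = (1 − 0.32) × 2.7185 ≈ 1.8486

c* ≈ 1.849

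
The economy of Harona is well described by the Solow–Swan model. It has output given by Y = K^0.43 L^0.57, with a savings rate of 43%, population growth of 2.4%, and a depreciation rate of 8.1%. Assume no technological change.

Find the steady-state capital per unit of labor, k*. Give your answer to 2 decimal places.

k* = 11.86

In steady state, investment equals break-even investment: s·k^α = (n + δ)·k.
Dividing both sides by k: k^(1−α) = s / (n + δ).
k^0.57 = 0.43 / (0.024 + 0.081) = 0.43 / 0.105 = 4.0952
k* = 4.0952^(1/0.57) ≈ 11.8622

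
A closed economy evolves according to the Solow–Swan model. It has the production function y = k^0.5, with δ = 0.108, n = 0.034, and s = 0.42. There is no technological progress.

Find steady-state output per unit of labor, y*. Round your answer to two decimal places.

y* = 2.96

Steady state requires s·f(k) = (n + δ)·k, i.e. s·k^α = (n + δ)·k.
Dividing both sides by k: k^(1−α) = s / (n + δ).
k^0.5 = 0.42 / (0.034 + 0.108) = 0.42 / 0.142 = 2.9577
k* = 2.9577^(1/0.5) ≈ 8.7480
y* = (k*)^α = 8.7480^0.5 ≈ 2.9577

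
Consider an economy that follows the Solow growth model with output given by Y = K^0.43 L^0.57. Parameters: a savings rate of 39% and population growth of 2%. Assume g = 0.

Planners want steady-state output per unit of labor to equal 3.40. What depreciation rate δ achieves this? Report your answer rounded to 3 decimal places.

At the steady state, Δk = 0, so s·k^α = (n + δ)·k.
Since y* = [s/(n + δ)]^(α/(1−α)), we have s/(n + δ) = (y*)^((1−α)/α) = 3.40^1.3256 = 5.0644.
Therefore n + δ = s / 5.0644 = 0.39 / 5.0644 = 0.0770, so δ = 0.0770 − 0.020 = 0.0570.

δ ≈ 0.057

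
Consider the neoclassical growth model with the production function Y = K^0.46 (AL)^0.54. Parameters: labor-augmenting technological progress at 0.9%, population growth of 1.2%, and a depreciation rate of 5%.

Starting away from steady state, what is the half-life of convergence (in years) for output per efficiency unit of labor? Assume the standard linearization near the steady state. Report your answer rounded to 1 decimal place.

about 18.1 years

Near the steady state the convergence rate is λ = (1 − α)(n + g + δ).
λ = (1 − 0.46) × 0.071 = 0.54 × 0.071 = 0.03834
Half-life = ln 2 / λ = 0.6931 / 0.03834 ≈ 18.08 years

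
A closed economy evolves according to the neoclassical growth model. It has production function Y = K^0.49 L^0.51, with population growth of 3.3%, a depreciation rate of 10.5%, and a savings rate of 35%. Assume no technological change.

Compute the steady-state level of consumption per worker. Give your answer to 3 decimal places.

At the steady state, Δk = 0, so s·k^α = (n + δ)·k.
Rearranging, k^(1−α) = s / (n + δ).
k^0.51 = 0.35 / (0.033 + 0.105) = 0.35 / 0.138 = 2.5362
k* = 2.5362^(1/0.51) ≈ 6.2018
y* = (k*)^α = 6.2018^0.49 ≈ 2.4453
c* = (1 − s)·y* = (1 − 0.35) × 2.4453 ≈ 1.5894

c* ≈ 1.589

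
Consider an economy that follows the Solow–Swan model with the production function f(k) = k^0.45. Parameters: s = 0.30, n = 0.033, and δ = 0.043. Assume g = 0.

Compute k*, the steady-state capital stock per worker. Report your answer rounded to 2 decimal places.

At the steady state, Δk = 0, so s·k^α = (n + δ)·k.
Dividing both sides by k: k^(1−α) = s / (n + δ).
k^0.55 = 0.30 / (0.033 + 0.043) = 0.30 / 0.076 = 3.9474
k* = 3.9474^(1/0.55) ≈ 12.1395

k* ≈ 12.14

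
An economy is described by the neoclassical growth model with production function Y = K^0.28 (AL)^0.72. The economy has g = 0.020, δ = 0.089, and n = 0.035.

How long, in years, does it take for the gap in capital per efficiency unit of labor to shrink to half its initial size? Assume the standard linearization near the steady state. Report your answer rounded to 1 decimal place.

half-life ≈ 6.7 years

Near the steady state the convergence rate is λ = (1 − α)(n + g + δ).
λ = (1 − 0.28) × 0.144 = 0.72 × 0.144 = 0.10368
Half-life = ln 2 / λ = 0.6931 / 0.10368 ≈ 6.68 years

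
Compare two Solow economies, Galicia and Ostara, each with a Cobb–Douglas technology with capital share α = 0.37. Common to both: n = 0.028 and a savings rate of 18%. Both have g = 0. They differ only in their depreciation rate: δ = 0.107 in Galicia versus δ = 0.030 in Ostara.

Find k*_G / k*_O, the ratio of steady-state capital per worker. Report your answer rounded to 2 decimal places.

k*_G / k*_O ≈ 0.26

Steady-state k* = [s/(n + δ)]^(1/(1−α)), so the ratio is [ (s_G/(n + δ)_G) / (s_O/(n + δ)_O) ]^1.5873.
s_G/(n + δ)_G = 0.18/0.135 = 1.3333; s_O/(n + δ)_O = 0.18/0.058 = 3.1034.
Ratio = (1.3333/3.1034)^1.5873 = 0.4296^1.5873 ≈ 0.2616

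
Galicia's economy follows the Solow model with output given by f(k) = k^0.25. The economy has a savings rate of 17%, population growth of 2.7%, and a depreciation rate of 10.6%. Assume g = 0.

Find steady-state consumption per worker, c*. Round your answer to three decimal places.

c* = 0.901

At the steady state, Δk = 0, so s·k^α = (n + δ)·k.
Rearranging, k^(1−α) = s / (n + δ).
k^0.75 = 0.17 / (0.027 + 0.106) = 0.17 / 0.133 = 1.2782
k* = 1.2782^(1/0.75) ≈ 1.3872
y* = (k*)^α = 1.3872^0.25 ≈ 1.0853
c* = (1 − s)·y* = (1 − 0.17) × 1.0853 ≈ 0.9008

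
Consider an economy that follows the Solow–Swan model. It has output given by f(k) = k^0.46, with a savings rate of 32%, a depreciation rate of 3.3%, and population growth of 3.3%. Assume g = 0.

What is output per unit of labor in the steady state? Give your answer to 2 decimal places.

y* = 3.84

In steady state, investment equals break-even investment: s·k^α = (n + δ)·k.
Dividing both sides by k: k^(1−α) = s / (n + δ).
k^0.54 = 0.32 / (0.033 + 0.033) = 0.32 / 0.066 = 4.8485
k* = 4.8485^(1/0.54) ≈ 18.6056
y* = (k*)^α = 18.6056^0.46 ≈ 3.8374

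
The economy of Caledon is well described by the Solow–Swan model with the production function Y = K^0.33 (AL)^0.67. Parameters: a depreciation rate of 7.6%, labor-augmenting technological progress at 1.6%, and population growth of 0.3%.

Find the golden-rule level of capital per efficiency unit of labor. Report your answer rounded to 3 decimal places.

k_gold ≈ 6.414

The golden rule sets f'(k) = n + g + δ, i.e. α·k^(α−1) = n + g + δ.
So k^(1−α) = α / (n + g + δ) = 0.33 / 0.095 = 3.4737.
k_gold = 3.4737^(1/0.67) ≈ 6.4144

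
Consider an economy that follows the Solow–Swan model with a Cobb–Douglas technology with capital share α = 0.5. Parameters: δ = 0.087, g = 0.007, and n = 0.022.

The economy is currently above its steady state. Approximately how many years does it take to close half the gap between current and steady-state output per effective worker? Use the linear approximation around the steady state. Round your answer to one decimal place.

t_½ ≈ 12.0 years

Near the steady state the convergence rate is λ = (1 − α)(n + g + δ).
λ = (1 − 0.5) × 0.116 = 0.5 × 0.116 = 0.0580
Half-life = ln 2 / λ = 0.6931 / 0.0580 ≈ 11.95 years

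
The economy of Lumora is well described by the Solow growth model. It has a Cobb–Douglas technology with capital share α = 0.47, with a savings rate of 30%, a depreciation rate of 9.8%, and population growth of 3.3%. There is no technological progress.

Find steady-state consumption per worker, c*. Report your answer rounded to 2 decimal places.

Steady state requires s·f(k) = (n + δ)·k, i.e. s·k^α = (n + δ)·k.
Dividing both sides by k: k^(1−α) = s / (n + δ).
k^0.53 = 0.30 / (0.033 + 0.098) = 0.30 / 0.131 = 2.2901
k* = 2.2901^(1/0.53) ≈ 4.7750
y* = (k*)^α = 4.7750^0.47 ≈ 2.0851
c* = (1 − s)·y* = (1 − 0.30) × 2.0851 ≈ 1.4596

c* ≈ 1.46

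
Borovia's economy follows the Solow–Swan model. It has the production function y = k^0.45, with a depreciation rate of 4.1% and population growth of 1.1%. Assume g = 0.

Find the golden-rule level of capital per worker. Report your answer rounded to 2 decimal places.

k_gold ≈ 50.58

The golden rule sets f'(k) = n + δ, i.e. α·k^(α−1) = n + δ.
So k^(1−α) = α / (n + δ) = 0.45 / 0.052 = 8.6538.
k_gold = 8.6538^(1/0.55) ≈ 50.5839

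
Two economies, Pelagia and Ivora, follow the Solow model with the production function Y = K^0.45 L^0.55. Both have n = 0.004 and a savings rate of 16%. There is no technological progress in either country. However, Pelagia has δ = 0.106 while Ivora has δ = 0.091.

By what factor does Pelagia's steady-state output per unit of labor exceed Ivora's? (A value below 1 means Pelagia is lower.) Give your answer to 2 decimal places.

Steady-state y* = [s/(n + δ)]^(α/(1−α)), so the ratio is [ (s_P/(n + δ)_P) / (s_I/(n + δ)_I) ]^0.8182.
s_P/(n + δ)_P = 0.16/0.110 = 1.4545; s_I/(n + δ)_I = 0.16/0.095 = 1.6842.
Ratio = (1.4545/1.6842)^0.8182 = 0.8636^0.8182 ≈ 0.8869

y*_P / y*_I ≈ 0.89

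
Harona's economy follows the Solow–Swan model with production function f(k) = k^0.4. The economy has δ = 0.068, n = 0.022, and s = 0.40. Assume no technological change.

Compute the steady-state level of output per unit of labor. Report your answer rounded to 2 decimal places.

Steady state requires s·f(k) = (n + δ)·k, i.e. s·k^α = (n + δ)·k.
Rearranging, k^(1−α) = s / (n + δ).
k^0.6 = 0.40 / (0.022 + 0.068) = 0.40 / 0.090 = 4.4444
k* = 4.4444^(1/0.6) ≈ 12.0140
y* = (k*)^α = 12.0140^0.4 ≈ 2.7032

y* ≈ 2.70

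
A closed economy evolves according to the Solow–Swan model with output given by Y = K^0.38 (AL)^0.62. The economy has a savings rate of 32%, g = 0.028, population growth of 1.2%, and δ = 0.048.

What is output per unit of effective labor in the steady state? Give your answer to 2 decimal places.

At the steady state, Δk = 0, so s·k^α = (n + g + δ)·k.
Rearranging, k^(1−α) = s / (n + g + δ).
k^0.62 = 0.32 / (0.012 + 0.028 + 0.048) = 0.32 / 0.088 = 3.6364
k* = 3.6364^(1/0.62) ≈ 8.0225
y* = (k*)^α = 8.0225^0.38 ≈ 2.2062

y* = 2.21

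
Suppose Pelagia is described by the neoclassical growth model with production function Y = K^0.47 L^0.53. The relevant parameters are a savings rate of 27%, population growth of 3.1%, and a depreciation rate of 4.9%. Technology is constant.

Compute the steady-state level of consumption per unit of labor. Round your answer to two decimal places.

In steady state, investment equals break-even investment: s·k^α = (n + δ)·k.
Dividing both sides by k: k^(1−α) = s / (n + δ).
k^0.53 = 0.27 / (0.031 + 0.049) = 0.27 / 0.080 = 3.3750
k* = 3.3750^(1/0.53) ≈ 9.9253
y* = (k*)^α = 9.9253^0.47 ≈ 2.9408
c* = (1 − s)·y* = (1 − 0.27) × 2.9408 ≈ 2.1468

c* ≈ 2.15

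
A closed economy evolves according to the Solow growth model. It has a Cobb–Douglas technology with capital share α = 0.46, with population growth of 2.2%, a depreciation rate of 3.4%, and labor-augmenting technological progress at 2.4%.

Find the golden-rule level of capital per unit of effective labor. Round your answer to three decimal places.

The golden rule sets f'(k) = n + g + δ, i.e. α·k^(α−1) = n + g + δ.
So k^(1−α) = α / (n + g + δ) = 0.46 / 0.080 = 5.7500.
k_gold = 5.7500^(1/0.54) ≈ 25.5148

k_gold ≈ 25.515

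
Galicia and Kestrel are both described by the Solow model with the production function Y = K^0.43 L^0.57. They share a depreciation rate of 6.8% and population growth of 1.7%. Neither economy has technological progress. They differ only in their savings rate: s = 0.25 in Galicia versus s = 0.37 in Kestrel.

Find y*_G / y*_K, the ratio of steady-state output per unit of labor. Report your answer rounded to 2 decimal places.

Steady-state y* = [s/(n + δ)]^(α/(1−α)), so the ratio is [ (s_G/(n + δ)_G) / (s_K/(n + δ)_K) ]^0.7544.
s_G/(n + δ)_G = 0.25/0.085 = 2.9412; s_K/(n + δ)_K = 0.37/0.085 = 4.3529.
Ratio = (2.9412/4.3529)^0.7544 = 0.6757^0.7544 ≈ 0.7440

ratio ≈ 0.74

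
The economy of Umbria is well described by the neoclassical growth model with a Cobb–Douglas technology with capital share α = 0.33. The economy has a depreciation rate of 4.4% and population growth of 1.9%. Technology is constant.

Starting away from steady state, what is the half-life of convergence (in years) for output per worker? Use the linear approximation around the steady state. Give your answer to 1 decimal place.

Near the steady state the convergence rate is λ = (1 − α)(n + δ).
λ = (1 − 0.33) × 0.063 = 0.67 × 0.063 = 0.04221
Half-life = ln 2 / λ = 0.6931 / 0.04221 ≈ 16.42 years

t_½ ≈ 16.4 years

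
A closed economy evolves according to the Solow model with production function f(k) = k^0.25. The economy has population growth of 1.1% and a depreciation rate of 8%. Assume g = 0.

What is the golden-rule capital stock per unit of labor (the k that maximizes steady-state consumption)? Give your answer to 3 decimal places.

k_gold ≈ 3.848

The golden rule sets f'(k) = n + δ, i.e. α·k^(α−1) = n + δ.
So k^(1−α) = α / (n + δ) = 0.25 / 0.091 = 2.7473.
k_gold = 2.7473^(1/0.75) ≈ 3.8478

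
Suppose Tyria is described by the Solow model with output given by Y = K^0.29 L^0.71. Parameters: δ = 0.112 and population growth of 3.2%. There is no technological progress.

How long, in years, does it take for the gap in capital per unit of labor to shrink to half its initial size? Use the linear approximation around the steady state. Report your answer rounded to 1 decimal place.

Near the steady state the convergence rate is λ = (1 − α)(n + δ).
λ = (1 − 0.29) × 0.144 = 0.71 × 0.144 = 0.10224
Half-life = ln 2 / λ = 0.6931 / 0.10224 ≈ 6.78 years

about 6.8 years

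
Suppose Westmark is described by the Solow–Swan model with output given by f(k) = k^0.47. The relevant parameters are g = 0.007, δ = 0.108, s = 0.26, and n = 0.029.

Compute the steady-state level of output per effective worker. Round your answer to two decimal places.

y* ≈ 1.69

At the steady state, Δk = 0, so s·k^α = (n + g + δ)·k.
Dividing both sides by k: k^(1−α) = s / (n + g + δ).
k^0.53 = 0.26 / (0.029 + 0.007 + 0.108) = 0.26 / 0.144 = 1.8056
k* = 1.8056^(1/0.53) ≈ 3.0492
y* = (k*)^α = 3.0492^0.47 ≈ 1.6888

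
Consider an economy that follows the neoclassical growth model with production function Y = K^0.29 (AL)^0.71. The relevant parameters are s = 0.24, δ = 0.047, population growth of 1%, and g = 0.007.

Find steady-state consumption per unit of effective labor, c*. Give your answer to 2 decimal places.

In steady state, investment equals break-even investment: s·k^α = (n + g + δ)·k.
Dividing both sides by k: k^(1−α) = s / (n + g + δ).
k^0.71 = 0.24 / (0.010 + 0.007 + 0.047) = 0.24 / 0.064 = 3.7500
k* = 3.7500^(1/0.71) ≈ 6.4342
y* = (k*)^α = 6.4342^0.29 ≈ 1.7158
c* = (1 − s)·y* = (1 − 0.24) × 1.7158 ≈ 1.3040

c* = 1.30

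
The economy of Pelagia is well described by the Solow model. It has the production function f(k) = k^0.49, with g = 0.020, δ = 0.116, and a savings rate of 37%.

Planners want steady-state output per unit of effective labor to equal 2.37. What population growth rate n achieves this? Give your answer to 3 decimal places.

Steady state requires s·f(k) = (n + g + δ)·k, i.e. s·k^α = (n + g + δ)·k.
Since y* = [s/(n + g + δ)]^(α/(1−α)), we have s/(n + g + δ) = (y*)^((1−α)/α) = 2.37^1.0408 = 2.4549.
Therefore n + g + δ = s / 2.4549 = 0.37 / 2.4549 = 0.1507, so n = 0.1507 − 0.136 = 0.0147.

n ≈ 0.015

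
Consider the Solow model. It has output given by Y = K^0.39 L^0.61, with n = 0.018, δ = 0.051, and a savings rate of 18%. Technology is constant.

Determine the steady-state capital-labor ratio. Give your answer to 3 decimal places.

At the steady state, Δk = 0, so s·k^α = (n + δ)·k.
Dividing both sides by k: k^(1−α) = s / (n + δ).
k^0.61 = 0.18 / (0.018 + 0.051) = 0.18 / 0.069 = 2.6087
k* = 2.6087^(1/0.61) ≈ 4.8157

k* = 4.816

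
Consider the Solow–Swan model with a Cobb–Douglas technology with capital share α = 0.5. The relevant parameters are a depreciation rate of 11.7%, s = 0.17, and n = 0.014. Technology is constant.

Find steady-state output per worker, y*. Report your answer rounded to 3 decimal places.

At the steady state, Δk = 0, so s·k^α = (n + δ)·k.
Dividing both sides by k: k^(1−α) = s / (n + δ).
k^0.5 = 0.17 / (0.014 + 0.117) = 0.17 / 0.131 = 1.2977
k* = 1.2977^(1/0.5) ≈ 1.6840
y* = (k*)^α = 1.6840^0.5 ≈ 1.2977

y* ≈ 1.298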